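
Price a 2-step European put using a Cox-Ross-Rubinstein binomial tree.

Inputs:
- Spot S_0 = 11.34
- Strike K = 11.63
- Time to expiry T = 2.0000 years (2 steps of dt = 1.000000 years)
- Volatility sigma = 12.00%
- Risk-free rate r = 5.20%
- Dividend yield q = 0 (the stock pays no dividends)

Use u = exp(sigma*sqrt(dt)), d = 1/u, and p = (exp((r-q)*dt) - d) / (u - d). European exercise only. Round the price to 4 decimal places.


Answer: Price = V(0,0) = 0.3432

Derivation:
dt = T/N = 1.000000
u = exp(sigma*sqrt(dt)) = 1.127497; d = 1/u = 0.886920
p = (exp((r-q)*dt) - d) / (u - d) = 0.691902
Discount per step: exp(-r*dt) = 0.949329
Stock lattice S(k, i) with i counting down-moves:
  k=0: S(0,0) = 11.3400
  k=1: S(1,0) = 12.7858; S(1,1) = 10.0577
  k=2: S(2,0) = 14.4160; S(2,1) = 11.3400; S(2,2) = 8.9204
Terminal payoffs V(N, i) = max(K - S_T, 0):
  V(2,0) = 0.000000; V(2,1) = 0.290000; V(2,2) = 2.709640
Backward induction: V(k, i) = exp(-r*dt) * [p * V(k+1, i) + (1-p) * V(k+1, i+1)].
  V(1,0) = exp(-r*dt) * [p*0.000000 + (1-p)*0.290000] = 0.084821
  V(1,1) = exp(-r*dt) * [p*0.290000 + (1-p)*2.709640] = 0.983017
  V(0,0) = exp(-r*dt) * [p*0.084821 + (1-p)*0.983017] = 0.343233


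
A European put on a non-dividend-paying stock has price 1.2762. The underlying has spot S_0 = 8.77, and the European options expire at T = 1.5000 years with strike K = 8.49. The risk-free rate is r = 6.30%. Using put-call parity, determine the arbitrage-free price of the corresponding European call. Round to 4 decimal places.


Answer: Call price = 2.3218

Derivation:
Put-call parity: C - P = S_0 * exp(-qT) - K * exp(-rT).
S_0 * exp(-qT) = 8.7700 * 1.00000000 = 8.77000000
K * exp(-rT) = 8.4900 * 0.90982773 = 7.72443747
C = P + S*exp(-qT) - K*exp(-rT)
C = 1.2762 + 8.77000000 - 7.72443747 = 2.3218


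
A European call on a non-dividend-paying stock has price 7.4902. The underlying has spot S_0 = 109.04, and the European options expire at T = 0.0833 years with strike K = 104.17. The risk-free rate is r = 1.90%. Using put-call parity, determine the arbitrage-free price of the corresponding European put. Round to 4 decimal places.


Put-call parity: C - P = S_0 * exp(-qT) - K * exp(-rT).
S_0 * exp(-qT) = 109.0400 * 1.00000000 = 109.04000000
K * exp(-rT) = 104.1700 * 0.99841855 = 104.00526054
P = C - S*exp(-qT) + K*exp(-rT)
P = 7.4902 - 109.04000000 + 104.00526054 = 2.4555

Answer: Put price = 2.4555


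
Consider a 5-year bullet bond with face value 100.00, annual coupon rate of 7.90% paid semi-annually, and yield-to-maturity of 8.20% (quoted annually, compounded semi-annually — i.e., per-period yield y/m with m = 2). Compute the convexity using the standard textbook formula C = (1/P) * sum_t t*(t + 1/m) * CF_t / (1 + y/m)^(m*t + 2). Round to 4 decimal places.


Answer: Convexity = 20.1709

Derivation:
Coupon per period c = face * coupon_rate / m = 3.950000
Periods per year m = 2; per-period yield y/m = 0.041000
Number of cashflows N = 10
Cashflows (t years, CF_t, discount factor 1/(1+y/m)^(m*t), PV):
  t = 0.5000: CF_t = 3.950000, DF = 0.960615, PV = 3.794428
  t = 1.0000: CF_t = 3.950000, DF = 0.922781, PV = 3.644984
  t = 1.5000: CF_t = 3.950000, DF = 0.886437, PV = 3.501426
  t = 2.0000: CF_t = 3.950000, DF = 0.851524, PV = 3.363521
  t = 2.5000: CF_t = 3.950000, DF = 0.817987, PV = 3.231048
  t = 3.0000: CF_t = 3.950000, DF = 0.785770, PV = 3.103793
  t = 3.5000: CF_t = 3.950000, DF = 0.754823, PV = 2.981549
  t = 4.0000: CF_t = 3.950000, DF = 0.725094, PV = 2.864120
  t = 4.5000: CF_t = 3.950000, DF = 0.696536, PV = 2.751316
  t = 5.0000: CF_t = 103.950000, DF = 0.669103, PV = 69.553213
Price P = sum_t PV_t = 98.789400
Convexity numerator sum_t t*(t + 1/m) * CF_t / (1+y/m)^(m*t + 2):
  t = 0.5000: term = 1.750713
  t = 1.0000: term = 5.045282
  t = 1.5000: term = 9.693145
  t = 2.0000: term = 15.518964
  t = 2.5000: term = 22.361619
  t = 3.0000: term = 30.073263
  t = 3.5000: term = 38.518429
  t = 4.0000: term = 47.573193
  t = 4.5000: term = 57.124392
  t = 5.0000: term = 1765.015133
Convexity = (1/P) * sum = 1992.674134 / 98.789400 = 20.170931


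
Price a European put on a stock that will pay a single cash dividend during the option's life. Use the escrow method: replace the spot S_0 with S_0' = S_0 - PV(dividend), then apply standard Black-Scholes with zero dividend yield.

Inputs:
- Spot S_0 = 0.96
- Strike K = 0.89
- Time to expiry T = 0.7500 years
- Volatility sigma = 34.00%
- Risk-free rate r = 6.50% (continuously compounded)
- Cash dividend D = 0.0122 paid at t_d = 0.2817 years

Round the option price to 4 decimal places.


PV(D) = D * exp(-r * t_d) = 0.0122 * 0.98185612 = 0.01197864
S_0' = S_0 - PV(D) = 0.9600 - 0.01197864 = 0.94802136
d1 = (ln(S_0'/K) + (r + sigma^2/2)*T) / (sigma*sqrt(T)) = 0.52727555
d2 = d1 - sigma*sqrt(T) = 0.23282691
exp(-rT) = 0.95241920
N(-d1) = 0.29900113; N(-d2) = 0.40794791
P = K * exp(-rT) * N(-d2) - S_0' * N(-d1) = 0.8900 * 0.95241920 * 0.40794791 - 0.94802136 * 0.29900113 = 0.0623

Answer: Price = 0.0623


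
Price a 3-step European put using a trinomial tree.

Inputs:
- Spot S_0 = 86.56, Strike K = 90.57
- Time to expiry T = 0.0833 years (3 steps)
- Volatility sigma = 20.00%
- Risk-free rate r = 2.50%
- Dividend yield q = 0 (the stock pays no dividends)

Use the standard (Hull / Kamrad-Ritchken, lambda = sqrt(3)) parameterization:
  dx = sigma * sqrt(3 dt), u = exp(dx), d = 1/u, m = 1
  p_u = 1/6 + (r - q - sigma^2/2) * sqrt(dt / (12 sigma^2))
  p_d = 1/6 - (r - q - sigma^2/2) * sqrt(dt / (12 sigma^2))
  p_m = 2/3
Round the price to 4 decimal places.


dt = T/N = 0.027767; dx = sigma*sqrt(3*dt) = 0.057723
u = exp(dx) = 1.059422; d = 1/u = 0.943911
p_u = 0.167869, p_m = 0.666667, p_d = 0.165464
Discount per step: exp(-r*dt) = 0.999306
Stock lattice S(k, j) with j the centered position index:
  k=0: S(0,+0) = 86.5600
  k=1: S(1,-1) = 81.7049; S(1,+0) = 86.5600; S(1,+1) = 91.7036
  k=2: S(2,-2) = 77.1222; S(2,-1) = 81.7049; S(2,+0) = 86.5600; S(2,+1) = 91.7036; S(2,+2) = 97.1528
  k=3: S(3,-3) = 72.7965; S(3,-2) = 77.1222; S(3,-1) = 81.7049; S(3,+0) = 86.5600; S(3,+1) = 91.7036; S(3,+2) = 97.1528; S(3,+3) = 102.9258
Terminal payoffs V(N, j) = max(K - S_T, 0):
  V(3,-3) = 17.773536; V(3,-2) = 13.447825; V(3,-1) = 8.865071; V(3,+0) = 4.010000; V(3,+1) = 0.000000; V(3,+2) = 0.000000; V(3,+3) = 0.000000
Backward induction: V(k, j) = exp(-r*dt) * [p_u * V(k+1, j+1) + p_m * V(k+1, j) + p_d * V(k+1, j-1)]
  V(2,-2) = exp(-r*dt) * [p_u*8.865071 + p_m*13.447825 + p_d*17.773536] = 13.384977
  V(2,-1) = exp(-r*dt) * [p_u*4.010000 + p_m*8.865071 + p_d*13.447825] = 8.802222
  V(2,+0) = exp(-r*dt) * [p_u*0.000000 + p_m*4.010000 + p_d*8.865071] = 4.137311
  V(2,+1) = exp(-r*dt) * [p_u*0.000000 + p_m*0.000000 + p_d*4.010000] = 0.663051
  V(2,+2) = exp(-r*dt) * [p_u*0.000000 + p_m*0.000000 + p_d*0.000000] = 0.000000
  V(1,-1) = exp(-r*dt) * [p_u*4.137311 + p_m*8.802222 + p_d*13.384977] = 8.771318
  V(1,+0) = exp(-r*dt) * [p_u*0.663051 + p_m*4.137311 + p_d*8.802222] = 4.322963
  V(1,+1) = exp(-r*dt) * [p_u*0.000000 + p_m*0.663051 + p_d*4.137311] = 1.125828
  V(0,+0) = exp(-r*dt) * [p_u*1.125828 + p_m*4.322963 + p_d*8.771318] = 4.519167

Answer: Price = V(0,0) = 4.5192


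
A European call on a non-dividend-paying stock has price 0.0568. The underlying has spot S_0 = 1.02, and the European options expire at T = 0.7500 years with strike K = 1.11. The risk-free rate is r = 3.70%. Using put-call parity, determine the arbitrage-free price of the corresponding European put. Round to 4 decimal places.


Put-call parity: C - P = S_0 * exp(-qT) - K * exp(-rT).
S_0 * exp(-qT) = 1.0200 * 1.00000000 = 1.02000000
K * exp(-rT) = 1.1100 * 0.97263149 = 1.07962096
P = C - S*exp(-qT) + K*exp(-rT)
P = 0.0568 - 1.02000000 + 1.07962096 = 0.1164

Answer: Put price = 0.1164


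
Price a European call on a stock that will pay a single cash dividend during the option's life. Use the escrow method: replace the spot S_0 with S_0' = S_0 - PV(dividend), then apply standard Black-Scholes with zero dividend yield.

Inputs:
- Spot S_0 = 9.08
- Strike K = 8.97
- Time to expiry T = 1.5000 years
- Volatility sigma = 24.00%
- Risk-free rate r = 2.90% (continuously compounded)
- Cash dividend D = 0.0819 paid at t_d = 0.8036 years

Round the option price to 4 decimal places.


PV(D) = D * exp(-r * t_d) = 0.0819 * 0.97696505 = 0.08001344
S_0' = S_0 - PV(D) = 9.0800 - 0.08001344 = 8.99998656
d1 = (ln(S_0'/K) + (r + sigma^2/2)*T) / (sigma*sqrt(T)) = 0.30631348
d2 = d1 - sigma*sqrt(T) = 0.01237471
exp(-rT) = 0.95743255
N(d1) = 0.62031701; N(d2) = 0.50493667
C = S_0' * N(d1) - K * exp(-rT) * N(d2) = 8.99998656 * 0.62031701 - 8.9700 * 0.95743255 * 0.50493667 = 1.2464

Answer: Price = 1.2464


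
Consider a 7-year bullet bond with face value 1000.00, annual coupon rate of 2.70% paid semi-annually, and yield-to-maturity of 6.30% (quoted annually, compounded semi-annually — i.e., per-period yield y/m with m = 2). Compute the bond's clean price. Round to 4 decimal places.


Coupon per period c = face * coupon_rate / m = 13.500000
Periods per year m = 2; per-period yield y/m = 0.031500
Number of cashflows N = 14
Cashflows (t years, CF_t, discount factor 1/(1+y/m)^(m*t), PV):
  t = 0.5000: CF_t = 13.500000, DF = 0.969462, PV = 13.087736
  t = 1.0000: CF_t = 13.500000, DF = 0.939856, PV = 12.688062
  t = 1.5000: CF_t = 13.500000, DF = 0.911155, PV = 12.300594
  t = 2.0000: CF_t = 13.500000, DF = 0.883330, PV = 11.924957
  t = 2.5000: CF_t = 13.500000, DF = 0.856355, PV = 11.560793
  t = 3.0000: CF_t = 13.500000, DF = 0.830204, PV = 11.207748
  t = 3.5000: CF_t = 13.500000, DF = 0.804851, PV = 10.865486
  t = 4.0000: CF_t = 13.500000, DF = 0.780272, PV = 10.533675
  t = 4.5000: CF_t = 13.500000, DF = 0.756444, PV = 10.211997
  t = 5.0000: CF_t = 13.500000, DF = 0.733344, PV = 9.900142
  t = 5.5000: CF_t = 13.500000, DF = 0.710949, PV = 9.597811
  t = 6.0000: CF_t = 13.500000, DF = 0.689238, PV = 9.304713
  t = 6.5000: CF_t = 13.500000, DF = 0.668190, PV = 9.020565
  t = 7.0000: CF_t = 1013.500000, DF = 0.647785, PV = 656.529886
Price P = sum_t PV_t = 798.734167

Answer: Price = 798.7342


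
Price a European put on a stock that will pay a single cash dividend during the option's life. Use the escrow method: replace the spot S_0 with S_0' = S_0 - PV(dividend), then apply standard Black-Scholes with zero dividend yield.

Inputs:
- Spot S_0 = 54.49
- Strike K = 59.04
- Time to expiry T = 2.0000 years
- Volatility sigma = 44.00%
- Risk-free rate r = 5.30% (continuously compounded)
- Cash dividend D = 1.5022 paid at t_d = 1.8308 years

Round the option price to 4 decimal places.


PV(D) = D * exp(-r * t_d) = 1.5022 * 0.90752660 = 1.36328646
S_0' = S_0 - PV(D) = 54.4900 - 1.36328646 = 53.12671354
d1 = (ln(S_0'/K) + (r + sigma^2/2)*T) / (sigma*sqrt(T)) = 0.31187379
d2 = d1 - sigma*sqrt(T) = -0.31038018
exp(-rT) = 0.89942465
N(-d1) = 0.37756822; N(-d2) = 0.62186407
P = K * exp(-rT) * N(-d2) - S_0' * N(-d1) = 59.0400 * 0.89942465 * 0.62186407 - 53.12671354 * 0.37756822 = 12.9633

Answer: Price = 12.9633


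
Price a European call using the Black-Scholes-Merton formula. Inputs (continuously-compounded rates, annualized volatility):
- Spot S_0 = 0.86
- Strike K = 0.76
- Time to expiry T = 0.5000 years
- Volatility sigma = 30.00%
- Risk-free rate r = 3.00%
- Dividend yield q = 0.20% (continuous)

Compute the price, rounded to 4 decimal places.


d1 = (ln(S/K) + (r - q + 0.5*sigma^2) * T) / (sigma * sqrt(T)) = 0.75478443
d2 = d1 - sigma * sqrt(T) = 0.54265239
exp(-rT) = 0.98511194; exp(-qT) = 0.99900050
C = S_0 * exp(-qT) * N(d1) - K * exp(-rT) * N(d2)
N(d1) = 0.77481083; N(d2) = 0.70631542
C = 0.8600 * 0.99900050 * 0.77481083 - 0.7600 * 0.98511194 * 0.70631542 = 0.1369

Answer: Price = 0.1369


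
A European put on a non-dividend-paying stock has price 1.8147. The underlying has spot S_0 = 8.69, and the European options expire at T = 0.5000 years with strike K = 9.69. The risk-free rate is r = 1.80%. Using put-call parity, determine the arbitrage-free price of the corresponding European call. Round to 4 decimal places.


Put-call parity: C - P = S_0 * exp(-qT) - K * exp(-rT).
S_0 * exp(-qT) = 8.6900 * 1.00000000 = 8.69000000
K * exp(-rT) = 9.6900 * 0.99104038 = 9.60318127
C = P + S*exp(-qT) - K*exp(-rT)
C = 1.8147 + 8.69000000 - 9.60318127 = 0.9015

Answer: Call price = 0.9015


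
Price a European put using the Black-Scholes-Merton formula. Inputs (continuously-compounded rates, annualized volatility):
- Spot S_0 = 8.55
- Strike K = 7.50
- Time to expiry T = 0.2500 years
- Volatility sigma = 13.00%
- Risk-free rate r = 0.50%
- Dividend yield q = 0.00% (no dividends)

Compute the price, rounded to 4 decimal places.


Answer: Price = 0.0040

Derivation:
d1 = (ln(S/K) + (r - q + 0.5*sigma^2) * T) / (sigma * sqrt(T)) = 2.06755019
d2 = d1 - sigma * sqrt(T) = 2.00255019
exp(-rT) = 0.99875078; exp(-qT) = 1.00000000
P = K * exp(-rT) * N(-d2) - S_0 * exp(-qT) * N(-d1)
N(-d1) = 0.01934117; N(-d2) = 0.02261280
P = 7.5000 * 0.99875078 * 0.02261280 - 8.5500 * 1.00000000 * 0.01934117 = 0.0040


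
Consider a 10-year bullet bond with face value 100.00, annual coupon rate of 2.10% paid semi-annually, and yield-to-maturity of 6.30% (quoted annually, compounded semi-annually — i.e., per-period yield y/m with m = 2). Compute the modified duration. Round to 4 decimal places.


Answer: Modified duration = 8.5586

Derivation:
Coupon per period c = face * coupon_rate / m = 1.050000
Periods per year m = 2; per-period yield y/m = 0.031500
Number of cashflows N = 20
Cashflows (t years, CF_t, discount factor 1/(1+y/m)^(m*t), PV):
  t = 0.5000: CF_t = 1.050000, DF = 0.969462, PV = 1.017935
  t = 1.0000: CF_t = 1.050000, DF = 0.939856, PV = 0.986849
  t = 1.5000: CF_t = 1.050000, DF = 0.911155, PV = 0.956713
  t = 2.0000: CF_t = 1.050000, DF = 0.883330, PV = 0.927497
  t = 2.5000: CF_t = 1.050000, DF = 0.856355, PV = 0.899173
  t = 3.0000: CF_t = 1.050000, DF = 0.830204, PV = 0.871714
  t = 3.5000: CF_t = 1.050000, DF = 0.804851, PV = 0.845093
  t = 4.0000: CF_t = 1.050000, DF = 0.780272, PV = 0.819286
  t = 4.5000: CF_t = 1.050000, DF = 0.756444, PV = 0.794266
  t = 5.0000: CF_t = 1.050000, DF = 0.733344, PV = 0.770011
  t = 5.5000: CF_t = 1.050000, DF = 0.710949, PV = 0.746496
  t = 6.0000: CF_t = 1.050000, DF = 0.689238, PV = 0.723700
  t = 6.5000: CF_t = 1.050000, DF = 0.668190, PV = 0.701600
  t = 7.0000: CF_t = 1.050000, DF = 0.647785, PV = 0.680174
  t = 7.5000: CF_t = 1.050000, DF = 0.628003, PV = 0.659403
  t = 8.0000: CF_t = 1.050000, DF = 0.608825, PV = 0.639266
  t = 8.5000: CF_t = 1.050000, DF = 0.590232, PV = 0.619744
  t = 9.0000: CF_t = 1.050000, DF = 0.572208, PV = 0.600818
  t = 9.5000: CF_t = 1.050000, DF = 0.554734, PV = 0.582470
  t = 10.0000: CF_t = 101.050000, DF = 0.537793, PV = 54.344009
Price P = sum_t PV_t = 69.186217
First compute Macaulay numerator sum_t t * PV_t:
  t * PV_t at t = 0.5000: 0.508968
  t * PV_t at t = 1.0000: 0.986849
  t * PV_t at t = 1.5000: 1.435069
  t * PV_t at t = 2.0000: 1.854993
  t * PV_t at t = 2.5000: 2.247932
  t * PV_t at t = 3.0000: 2.615141
  t * PV_t at t = 3.5000: 2.957827
  t * PV_t at t = 4.0000: 3.277143
  t * PV_t at t = 4.5000: 3.574199
  t * PV_t at t = 5.0000: 3.850055
  t * PV_t at t = 5.5000: 4.105730
  t * PV_t at t = 6.0000: 4.342199
  t * PV_t at t = 6.5000: 4.560397
  t * PV_t at t = 7.0000: 4.761218
  t * PV_t at t = 7.5000: 4.945521
  t * PV_t at t = 8.0000: 5.114128
  t * PV_t at t = 8.5000: 5.267824
  t * PV_t at t = 9.0000: 5.407364
  t * PV_t at t = 9.5000: 5.533469
  t * PV_t at t = 10.0000: 543.440088
Macaulay duration D = 610.786116 / 69.186217 = 8.828147
Modified duration = D / (1 + y/m) = 8.828147 / (1 + 0.031500) = 8.558553


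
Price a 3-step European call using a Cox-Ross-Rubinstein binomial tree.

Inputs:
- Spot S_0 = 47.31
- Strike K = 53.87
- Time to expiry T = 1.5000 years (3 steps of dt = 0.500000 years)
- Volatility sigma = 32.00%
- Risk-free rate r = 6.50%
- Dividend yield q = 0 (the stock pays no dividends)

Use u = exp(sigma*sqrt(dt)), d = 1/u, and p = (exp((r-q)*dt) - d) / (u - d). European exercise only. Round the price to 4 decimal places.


Answer: Price = V(0,0) = 6.8246

Derivation:
dt = T/N = 0.500000
u = exp(sigma*sqrt(dt)) = 1.253919; d = 1/u = 0.797499
p = (exp((r-q)*dt) - d) / (u - d) = 0.516048
Discount per step: exp(-r*dt) = 0.968022
Stock lattice S(k, i) with i counting down-moves:
  k=0: S(0,0) = 47.3100
  k=1: S(1,0) = 59.3229; S(1,1) = 37.7297
  k=2: S(2,0) = 74.3862; S(2,1) = 47.3100; S(2,2) = 30.0894
  k=3: S(3,0) = 93.2743; S(3,1) = 59.3229; S(3,2) = 37.7297; S(3,3) = 23.9963
Terminal payoffs V(N, i) = max(S_T - K, 0):
  V(3,0) = 39.404261; V(3,1) = 5.452927; V(3,2) = 0.000000; V(3,3) = 0.000000
Backward induction: V(k, i) = exp(-r*dt) * [p * V(k+1, i) + (1-p) * V(k+1, i+1)].
  V(2,0) = exp(-r*dt) * [p*39.404261 + (1-p)*5.452927] = 22.238800
  V(2,1) = exp(-r*dt) * [p*5.452927 + (1-p)*0.000000] = 2.723986
  V(2,2) = exp(-r*dt) * [p*0.000000 + (1-p)*0.000000] = 0.000000
  V(1,0) = exp(-r*dt) * [p*22.238800 + (1-p)*2.723986] = 12.385422
  V(1,1) = exp(-r*dt) * [p*2.723986 + (1-p)*0.000000] = 1.360756
  V(0,0) = exp(-r*dt) * [p*12.385422 + (1-p)*1.360756] = 6.824567


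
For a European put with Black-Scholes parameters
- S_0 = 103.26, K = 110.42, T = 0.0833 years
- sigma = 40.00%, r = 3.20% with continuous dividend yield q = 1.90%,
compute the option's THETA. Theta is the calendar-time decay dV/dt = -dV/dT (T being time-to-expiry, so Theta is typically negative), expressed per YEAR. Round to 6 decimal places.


Answer: Theta = -23.751767

Derivation:
d1 = -0.5136064101; d2 = -0.6290533676
phi(d1) = 0.3496459159; exp(-qT) = 0.9984185518; exp(-rT) = 0.9973379496
Theta = -S*exp(-qT)*phi(d1)*sigma/(2*sqrt(T)) + r*K*exp(-rT)*N(-d2) - q*S*exp(-qT)*N(-d1)
N(-d1) = 0.6962364015; N(-d2) = 0.7353429409; sqrt(T) = 0.2886173938
Term 1 = -103.2600 * 0.9984185518 * 0.3496459159 * 0.4000 / (2 * 0.2886173938) = -24.9793260925
Term 2 = 0.0320 * 110.4200 * 0.9973379496 * 0.7353429409 = 2.5913733817
Term 3 = -0.0190 * 103.2600 * 0.9984185518 * 0.6962364015 = -1.3638138284
Theta = -24.9793260925 + (2.5913733817) + (-1.3638138284) = -23.751767


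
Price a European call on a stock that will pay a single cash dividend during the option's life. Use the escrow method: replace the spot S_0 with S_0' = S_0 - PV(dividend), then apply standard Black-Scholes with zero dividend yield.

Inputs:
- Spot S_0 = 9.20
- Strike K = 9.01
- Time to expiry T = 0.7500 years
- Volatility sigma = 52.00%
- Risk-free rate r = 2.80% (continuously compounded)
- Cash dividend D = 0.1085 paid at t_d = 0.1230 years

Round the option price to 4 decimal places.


PV(D) = D * exp(-r * t_d) = 0.1085 * 0.99656192 = 0.10812697
S_0' = S_0 - PV(D) = 9.2000 - 0.10812697 = 9.09187303
d1 = (ln(S_0'/K) + (r + sigma^2/2)*T) / (sigma*sqrt(T)) = 0.29188580
d2 = d1 - sigma*sqrt(T) = -0.15844741
exp(-rT) = 0.97921896
N(d1) = 0.61481303; N(d2) = 0.43705213
C = S_0' * N(d1) - K * exp(-rT) * N(d2) = 9.09187303 * 0.61481303 - 9.0100 * 0.97921896 * 0.43705213 = 1.7338

Answer: Price = 1.7338


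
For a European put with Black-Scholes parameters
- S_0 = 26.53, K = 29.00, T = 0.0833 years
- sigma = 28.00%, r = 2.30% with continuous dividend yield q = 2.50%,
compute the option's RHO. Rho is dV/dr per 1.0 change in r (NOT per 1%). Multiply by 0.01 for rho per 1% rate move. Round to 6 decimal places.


Answer: Rho = -2.106539

Derivation:
d1 = -1.0632081444; d2 = -1.1440210147
phi(d1) = 0.2266962389; exp(-qT) = 0.9979196669; exp(-rT) = 0.9980859342
N(-d2) = 0.8736925390
Rho = -K*T*exp(-rT)*N(-d2) = -29.0000 * 0.0833 * 0.9980859342 * 0.8736925390 = -2.106539


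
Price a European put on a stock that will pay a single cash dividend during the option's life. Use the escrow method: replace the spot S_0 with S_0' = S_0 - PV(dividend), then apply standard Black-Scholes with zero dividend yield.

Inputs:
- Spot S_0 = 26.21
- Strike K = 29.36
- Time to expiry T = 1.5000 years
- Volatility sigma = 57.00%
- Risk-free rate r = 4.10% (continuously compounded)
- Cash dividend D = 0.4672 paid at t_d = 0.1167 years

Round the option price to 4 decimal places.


Answer: Price = 8.2483

Derivation:
PV(D) = D * exp(-r * t_d) = 0.4672 * 0.99522673 = 0.46496993
S_0' = S_0 - PV(D) = 26.2100 - 0.46496993 = 25.74503007
d1 = (ln(S_0'/K) + (r + sigma^2/2)*T) / (sigma*sqrt(T)) = 0.24893605
d2 = d1 - sigma*sqrt(T) = -0.44916852
exp(-rT) = 0.94035295
N(-d1) = 0.40170512; N(-d2) = 0.67334495
P = K * exp(-rT) * N(-d2) - S_0' * N(-d1) = 29.3600 * 0.94035295 * 0.67334495 - 25.74503007 * 0.40170512 = 8.2483


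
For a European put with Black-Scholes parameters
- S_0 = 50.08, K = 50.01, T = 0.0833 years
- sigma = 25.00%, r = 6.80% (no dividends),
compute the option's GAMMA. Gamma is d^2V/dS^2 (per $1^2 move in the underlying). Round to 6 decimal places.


d1 = 0.1339665116; d2 = 0.0618121632
phi(d1) = 0.3953783809; exp(-qT) = 1.0000000000; exp(-rT) = 0.9943516125
Gamma = exp(-qT) * phi(d1) / (S * sigma * sqrt(T)) = 1.0000000000 * 0.3953783809 / (50.0800 * 0.2500 * 0.2886173938) = 0.109417

Answer: Gamma = 0.109417


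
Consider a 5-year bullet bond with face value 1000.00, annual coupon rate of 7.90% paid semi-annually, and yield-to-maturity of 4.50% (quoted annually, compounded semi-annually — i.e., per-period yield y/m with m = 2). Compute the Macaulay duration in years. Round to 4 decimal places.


Coupon per period c = face * coupon_rate / m = 39.500000
Periods per year m = 2; per-period yield y/m = 0.022500
Number of cashflows N = 10
Cashflows (t years, CF_t, discount factor 1/(1+y/m)^(m*t), PV):
  t = 0.5000: CF_t = 39.500000, DF = 0.977995, PV = 38.630807
  t = 1.0000: CF_t = 39.500000, DF = 0.956474, PV = 37.780740
  t = 1.5000: CF_t = 39.500000, DF = 0.935427, PV = 36.949379
  t = 2.0000: CF_t = 39.500000, DF = 0.914843, PV = 36.136312
  t = 2.5000: CF_t = 39.500000, DF = 0.894712, PV = 35.341137
  t = 3.0000: CF_t = 39.500000, DF = 0.875024, PV = 34.563459
  t = 3.5000: CF_t = 39.500000, DF = 0.855769, PV = 33.802894
  t = 4.0000: CF_t = 39.500000, DF = 0.836938, PV = 33.059065
  t = 4.5000: CF_t = 39.500000, DF = 0.818522, PV = 32.331604
  t = 5.0000: CF_t = 1039.500000, DF = 0.800510, PV = 832.130282
Price P = sum_t PV_t = 1150.725678
Macaulay numerator sum_t t * PV_t:
  t * PV_t at t = 0.5000: 19.315403
  t * PV_t at t = 1.0000: 37.780740
  t * PV_t at t = 1.5000: 55.424069
  t * PV_t at t = 2.0000: 72.272624
  t * PV_t at t = 2.5000: 88.352841
  t * PV_t at t = 3.0000: 103.690376
  t * PV_t at t = 3.5000: 118.310128
  t * PV_t at t = 4.0000: 132.236259
  t * PV_t at t = 4.5000: 145.492216
  t * PV_t at t = 5.0000: 4160.651412
Macaulay duration D = (sum_t t * PV_t) / P = 4933.526069 / 1150.725678 = 4.287317

Answer: Macaulay duration = 4.2873 years


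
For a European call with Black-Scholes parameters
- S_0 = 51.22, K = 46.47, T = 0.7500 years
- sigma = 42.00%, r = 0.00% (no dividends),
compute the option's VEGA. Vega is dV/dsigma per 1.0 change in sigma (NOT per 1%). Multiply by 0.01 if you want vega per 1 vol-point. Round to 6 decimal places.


Answer: Vega = 15.996258

Derivation:
d1 = 0.4494345716; d2 = 0.0857039020
phi(d1) = 0.3606186500; exp(-qT) = 1.0000000000; exp(-rT) = 1.0000000000
Vega = S * exp(-qT) * phi(d1) * sqrt(T) = 51.2200 * 1.0000000000 * 0.3606186500 * 0.8660254038 = 15.996258


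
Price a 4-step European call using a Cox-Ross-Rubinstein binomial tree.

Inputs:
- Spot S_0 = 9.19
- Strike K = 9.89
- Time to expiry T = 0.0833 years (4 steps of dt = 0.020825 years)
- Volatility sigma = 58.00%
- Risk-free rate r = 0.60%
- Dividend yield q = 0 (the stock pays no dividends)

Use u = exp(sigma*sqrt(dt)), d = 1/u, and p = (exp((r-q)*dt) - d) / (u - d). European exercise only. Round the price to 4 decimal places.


dt = T/N = 0.020825
u = exp(sigma*sqrt(dt)) = 1.087302; d = 1/u = 0.919708
p = (exp((r-q)*dt) - d) / (u - d) = 0.479833
Discount per step: exp(-r*dt) = 0.999875
Stock lattice S(k, i) with i counting down-moves:
  k=0: S(0,0) = 9.1900
  k=1: S(1,0) = 9.9923; S(1,1) = 8.4521
  k=2: S(2,0) = 10.8646; S(2,1) = 9.1900; S(2,2) = 7.7735
  k=3: S(3,0) = 11.8131; S(3,1) = 9.9923; S(3,2) = 8.4521; S(3,3) = 7.1493
  k=4: S(4,0) = 12.8445; S(4,1) = 10.8646; S(4,2) = 9.1900; S(4,3) = 7.7735; S(4,4) = 6.5753
Terminal payoffs V(N, i) = max(S_T - K, 0):
  V(4,0) = 2.954454; V(4,1) = 0.974646; V(4,2) = 0.000000; V(4,3) = 0.000000; V(4,4) = 0.000000
Backward induction: V(k, i) = exp(-r*dt) * [p * V(k+1, i) + (1-p) * V(k+1, i+1)].
  V(3,0) = exp(-r*dt) * [p*2.954454 + (1-p)*0.974646] = 1.924383
  V(3,1) = exp(-r*dt) * [p*0.974646 + (1-p)*0.000000] = 0.467609
  V(3,2) = exp(-r*dt) * [p*0.000000 + (1-p)*0.000000] = 0.000000
  V(3,3) = exp(-r*dt) * [p*0.000000 + (1-p)*0.000000] = 0.000000
  V(2,0) = exp(-r*dt) * [p*1.924383 + (1-p)*0.467609] = 1.166471
  V(2,1) = exp(-r*dt) * [p*0.467609 + (1-p)*0.000000] = 0.224346
  V(2,2) = exp(-r*dt) * [p*0.000000 + (1-p)*0.000000] = 0.000000
  V(1,0) = exp(-r*dt) * [p*1.166471 + (1-p)*0.224346] = 0.676324
  V(1,1) = exp(-r*dt) * [p*0.224346 + (1-p)*0.000000] = 0.107635
  V(0,0) = exp(-r*dt) * [p*0.676324 + (1-p)*0.107635] = 0.380464

Answer: Price = V(0,0) = 0.3805


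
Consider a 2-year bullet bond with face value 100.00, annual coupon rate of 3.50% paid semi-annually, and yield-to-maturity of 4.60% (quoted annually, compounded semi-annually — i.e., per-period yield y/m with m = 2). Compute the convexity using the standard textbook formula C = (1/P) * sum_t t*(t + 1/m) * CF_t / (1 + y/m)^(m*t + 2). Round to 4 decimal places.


Answer: Convexity = 4.6136

Derivation:
Coupon per period c = face * coupon_rate / m = 1.750000
Periods per year m = 2; per-period yield y/m = 0.023000
Number of cashflows N = 4
Cashflows (t years, CF_t, discount factor 1/(1+y/m)^(m*t), PV):
  t = 0.5000: CF_t = 1.750000, DF = 0.977517, PV = 1.710655
  t = 1.0000: CF_t = 1.750000, DF = 0.955540, PV = 1.672194
  t = 1.5000: CF_t = 1.750000, DF = 0.934056, PV = 1.634599
  t = 2.0000: CF_t = 101.750000, DF = 0.913056, PV = 92.903459
Price P = sum_t PV_t = 97.920907
Convexity numerator sum_t t*(t + 1/m) * CF_t / (1+y/m)^(m*t + 2):
  t = 0.5000: term = 0.817299
  t = 1.0000: term = 2.396772
  t = 1.5000: term = 4.685772
  t = 2.0000: term = 443.864713
Convexity = (1/P) * sum = 451.764556 / 97.920907 = 4.613566


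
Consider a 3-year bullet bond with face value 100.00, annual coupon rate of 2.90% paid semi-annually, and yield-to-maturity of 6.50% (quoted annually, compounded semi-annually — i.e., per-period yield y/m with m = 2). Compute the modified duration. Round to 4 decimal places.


Coupon per period c = face * coupon_rate / m = 1.450000
Periods per year m = 2; per-period yield y/m = 0.032500
Number of cashflows N = 6
Cashflows (t years, CF_t, discount factor 1/(1+y/m)^(m*t), PV):
  t = 0.5000: CF_t = 1.450000, DF = 0.968523, PV = 1.404358
  t = 1.0000: CF_t = 1.450000, DF = 0.938037, PV = 1.360153
  t = 1.5000: CF_t = 1.450000, DF = 0.908510, PV = 1.317340
  t = 2.0000: CF_t = 1.450000, DF = 0.879913, PV = 1.275874
  t = 2.5000: CF_t = 1.450000, DF = 0.852216, PV = 1.235713
  t = 3.0000: CF_t = 101.450000, DF = 0.825391, PV = 83.735899
Price P = sum_t PV_t = 90.329338
First compute Macaulay numerator sum_t t * PV_t:
  t * PV_t at t = 0.5000: 0.702179
  t * PV_t at t = 1.0000: 1.360153
  t * PV_t at t = 1.5000: 1.976010
  t * PV_t at t = 2.0000: 2.551748
  t * PV_t at t = 2.5000: 3.089283
  t * PV_t at t = 3.0000: 251.207698
Macaulay duration D = 260.887071 / 90.329338 = 2.888176
Modified duration = D / (1 + y/m) = 2.888176 / (1 + 0.032500) = 2.797265

Answer: Modified duration = 2.7973


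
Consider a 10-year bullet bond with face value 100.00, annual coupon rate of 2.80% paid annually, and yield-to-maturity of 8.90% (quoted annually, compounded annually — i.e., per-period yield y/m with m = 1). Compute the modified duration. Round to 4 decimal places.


Coupon per period c = face * coupon_rate / m = 2.800000
Periods per year m = 1; per-period yield y/m = 0.089000
Number of cashflows N = 10
Cashflows (t years, CF_t, discount factor 1/(1+y/m)^(m*t), PV):
  t = 1.0000: CF_t = 2.800000, DF = 0.918274, PV = 2.571166
  t = 2.0000: CF_t = 2.800000, DF = 0.843226, PV = 2.361034
  t = 3.0000: CF_t = 2.800000, DF = 0.774313, PV = 2.168075
  t = 4.0000: CF_t = 2.800000, DF = 0.711031, PV = 1.990887
  t = 5.0000: CF_t = 2.800000, DF = 0.652921, PV = 1.828179
  t = 6.0000: CF_t = 2.800000, DF = 0.599560, PV = 1.678768
  t = 7.0000: CF_t = 2.800000, DF = 0.550560, PV = 1.541569
  t = 8.0000: CF_t = 2.800000, DF = 0.505565, PV = 1.415582
  t = 9.0000: CF_t = 2.800000, DF = 0.464247, PV = 1.299892
  t = 10.0000: CF_t = 102.800000, DF = 0.426306, PV = 43.824232
Price P = sum_t PV_t = 60.679384
First compute Macaulay numerator sum_t t * PV_t:
  t * PV_t at t = 1.0000: 2.571166
  t * PV_t at t = 2.0000: 4.722068
  t * PV_t at t = 3.0000: 6.504226
  t * PV_t at t = 4.0000: 7.963546
  t * PV_t at t = 5.0000: 9.140893
  t * PV_t at t = 6.0000: 10.072610
  t * PV_t at t = 7.0000: 10.790981
  t * PV_t at t = 8.0000: 11.324655
  t * PV_t at t = 9.0000: 11.699024
  t * PV_t at t = 10.0000: 438.242323
Macaulay duration D = 513.031492 / 60.679384 = 8.454791
Modified duration = D / (1 + y/m) = 8.454791 / (1 + 0.089000) = 7.763812

Answer: Modified duration = 7.7638


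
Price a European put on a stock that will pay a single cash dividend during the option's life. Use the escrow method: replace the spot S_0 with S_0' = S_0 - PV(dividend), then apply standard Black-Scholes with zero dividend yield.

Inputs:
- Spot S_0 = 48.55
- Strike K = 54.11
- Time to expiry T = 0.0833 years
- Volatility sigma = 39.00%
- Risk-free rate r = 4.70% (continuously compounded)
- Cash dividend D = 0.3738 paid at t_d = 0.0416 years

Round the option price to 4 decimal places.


PV(D) = D * exp(-r * t_d) = 0.3738 * 0.99804671 = 0.37306986
S_0' = S_0 - PV(D) = 48.5500 - 0.37306986 = 48.17693014
d1 = (ln(S_0'/K) + (r + sigma^2/2)*T) / (sigma*sqrt(T)) = -0.94072433
d2 = d1 - sigma*sqrt(T) = -1.05328512
exp(-rT) = 0.99609255
N(-d1) = 0.82657693; N(-d2) = 0.85389483
P = K * exp(-rT) * N(-d2) - S_0' * N(-d1) = 54.1100 * 0.99609255 * 0.85389483 - 48.17693014 * 0.82657693 = 6.2018

Answer: Price = 6.2018


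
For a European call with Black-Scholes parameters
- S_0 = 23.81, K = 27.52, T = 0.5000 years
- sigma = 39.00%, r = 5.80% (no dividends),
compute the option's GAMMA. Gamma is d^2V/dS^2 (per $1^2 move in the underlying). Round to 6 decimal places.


d1 = -0.2820534818; d2 = -0.5578251265
phi(d1) = 0.3833849832; exp(-qT) = 1.0000000000; exp(-rT) = 0.9714164645
Gamma = exp(-qT) * phi(d1) / (S * sigma * sqrt(T)) = 1.0000000000 * 0.3833849832 / (23.8100 * 0.3900 * 0.7071067812) = 0.058388

Answer: Gamma = 0.058388


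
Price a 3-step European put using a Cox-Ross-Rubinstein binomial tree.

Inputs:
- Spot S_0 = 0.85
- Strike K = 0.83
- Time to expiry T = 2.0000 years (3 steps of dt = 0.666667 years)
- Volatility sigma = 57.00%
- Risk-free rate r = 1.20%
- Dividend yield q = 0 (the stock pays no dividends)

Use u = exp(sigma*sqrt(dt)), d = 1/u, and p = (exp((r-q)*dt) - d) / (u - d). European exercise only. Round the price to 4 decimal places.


Answer: Price = V(0,0) = 0.2602

Derivation:
dt = T/N = 0.666667
u = exp(sigma*sqrt(dt)) = 1.592656; d = 1/u = 0.627882
p = (exp((r-q)*dt) - d) / (u - d) = 0.394030
Discount per step: exp(-r*dt) = 0.992032
Stock lattice S(k, i) with i counting down-moves:
  k=0: S(0,0) = 0.8500
  k=1: S(1,0) = 1.3538; S(1,1) = 0.5337
  k=2: S(2,0) = 2.1561; S(2,1) = 0.8500; S(2,2) = 0.3351
  k=3: S(3,0) = 3.4339; S(3,1) = 1.3538; S(3,2) = 0.5337; S(3,3) = 0.2104
Terminal payoffs V(N, i) = max(K - S_T, 0):
  V(3,0) = 0.000000; V(3,1) = 0.000000; V(3,2) = 0.296300; V(3,3) = 0.619596
Backward induction: V(k, i) = exp(-r*dt) * [p * V(k+1, i) + (1-p) * V(k+1, i+1)].
  V(2,0) = exp(-r*dt) * [p*0.000000 + (1-p)*0.000000] = 0.000000
  V(2,1) = exp(-r*dt) * [p*0.000000 + (1-p)*0.296300] = 0.178118
  V(2,2) = exp(-r*dt) * [p*0.296300 + (1-p)*0.619596] = 0.488286
  V(1,0) = exp(-r*dt) * [p*0.000000 + (1-p)*0.178118] = 0.107074
  V(1,1) = exp(-r*dt) * [p*0.178118 + (1-p)*0.488286] = 0.363154
  V(0,0) = exp(-r*dt) * [p*0.107074 + (1-p)*0.363154] = 0.260161


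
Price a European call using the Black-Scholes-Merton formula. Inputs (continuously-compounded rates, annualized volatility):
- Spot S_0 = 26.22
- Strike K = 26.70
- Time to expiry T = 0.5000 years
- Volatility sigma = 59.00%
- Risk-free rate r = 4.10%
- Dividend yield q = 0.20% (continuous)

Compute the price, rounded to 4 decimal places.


Answer: Price = 4.3430

Derivation:
d1 = (ln(S/K) + (r - q + 0.5*sigma^2) * T) / (sigma * sqrt(T)) = 0.21185378
d2 = d1 - sigma * sqrt(T) = -0.20533922
exp(-rT) = 0.97970870; exp(-qT) = 0.99900050
C = S_0 * exp(-qT) * N(d1) - K * exp(-rT) * N(d2)
N(d1) = 0.58388944; N(d2) = 0.41865355
C = 26.2200 * 0.99900050 * 0.58388944 - 26.7000 * 0.97970870 * 0.41865355 = 4.3430


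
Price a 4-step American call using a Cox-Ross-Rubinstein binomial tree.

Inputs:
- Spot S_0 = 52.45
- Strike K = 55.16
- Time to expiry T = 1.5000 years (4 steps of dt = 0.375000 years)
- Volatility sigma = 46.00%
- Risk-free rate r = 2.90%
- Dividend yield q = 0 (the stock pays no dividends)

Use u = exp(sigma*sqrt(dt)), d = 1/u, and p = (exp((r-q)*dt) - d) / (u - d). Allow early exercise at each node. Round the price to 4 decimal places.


Answer: Price = V(0,0) = 11.2276

Derivation:
dt = T/N = 0.375000
u = exp(sigma*sqrt(dt)) = 1.325370; d = 1/u = 0.754507
p = (exp((r-q)*dt) - d) / (u - d) = 0.449193
Discount per step: exp(-r*dt) = 0.989184
Stock lattice S(k, i) with i counting down-moves:
  k=0: S(0,0) = 52.4500
  k=1: S(1,0) = 69.5156; S(1,1) = 39.5739
  k=2: S(2,0) = 92.1339; S(2,1) = 52.4500; S(2,2) = 29.8587
  k=3: S(3,0) = 122.1115; S(3,1) = 69.5156; S(3,2) = 39.5739; S(3,3) = 22.5286
  k=4: S(4,0) = 161.8428; S(4,1) = 92.1339; S(4,2) = 52.4500; S(4,3) = 29.8587; S(4,4) = 16.9980
Terminal payoffs V(N, i) = max(S_T - K, 0):
  V(4,0) = 106.682820; V(4,1) = 36.973902; V(4,2) = 0.000000; V(4,3) = 0.000000; V(4,4) = 0.000000
Backward induction: V(k, i) = exp(-r*dt) * [p * V(k+1, i) + (1-p) * V(k+1, i+1)]; then take max(V_cont, immediate exercise) for American.
  V(3,0) = exp(-r*dt) * [p*106.682820 + (1-p)*36.973902] = 67.548083; exercise = 66.951468; V(3,0) = max -> 67.548083
  V(3,1) = exp(-r*dt) * [p*36.973902 + (1-p)*0.000000] = 16.428789; exercise = 14.355632; V(3,1) = max -> 16.428789
  V(3,2) = exp(-r*dt) * [p*0.000000 + (1-p)*0.000000] = 0.000000; exercise = 0.000000; V(3,2) = max -> 0.000000
  V(3,3) = exp(-r*dt) * [p*0.000000 + (1-p)*0.000000] = 0.000000; exercise = 0.000000; V(3,3) = max -> 0.000000
  V(2,0) = exp(-r*dt) * [p*67.548083 + (1-p)*16.428789] = 38.965171; exercise = 36.973902; V(2,0) = max -> 38.965171
  V(2,1) = exp(-r*dt) * [p*16.428789 + (1-p)*0.000000] = 7.299881; exercise = 0.000000; V(2,1) = max -> 7.299881
  V(2,2) = exp(-r*dt) * [p*0.000000 + (1-p)*0.000000] = 0.000000; exercise = 0.000000; V(2,2) = max -> 0.000000
  V(1,0) = exp(-r*dt) * [p*38.965171 + (1-p)*7.299881] = 21.290913; exercise = 14.355632; V(1,0) = max -> 21.290913
  V(1,1) = exp(-r*dt) * [p*7.299881 + (1-p)*0.000000] = 3.243591; exercise = 0.000000; V(1,1) = max -> 3.243591
  V(0,0) = exp(-r*dt) * [p*21.290913 + (1-p)*3.243591] = 11.227560; exercise = 0.000000; V(0,0) = max -> 11.227560


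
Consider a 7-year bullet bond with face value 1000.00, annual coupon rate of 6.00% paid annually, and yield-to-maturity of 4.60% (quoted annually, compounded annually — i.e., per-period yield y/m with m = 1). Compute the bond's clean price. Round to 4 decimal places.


Coupon per period c = face * coupon_rate / m = 60.000000
Periods per year m = 1; per-period yield y/m = 0.046000
Number of cashflows N = 7
Cashflows (t years, CF_t, discount factor 1/(1+y/m)^(m*t), PV):
  t = 1.0000: CF_t = 60.000000, DF = 0.956023, PV = 57.361377
  t = 2.0000: CF_t = 60.000000, DF = 0.913980, PV = 54.838792
  t = 3.0000: CF_t = 60.000000, DF = 0.873786, PV = 52.427144
  t = 4.0000: CF_t = 60.000000, DF = 0.835359, PV = 50.121552
  t = 5.0000: CF_t = 60.000000, DF = 0.798623, PV = 47.917354
  t = 6.0000: CF_t = 60.000000, DF = 0.763501, PV = 45.810090
  t = 7.0000: CF_t = 1060.000000, DF = 0.729925, PV = 773.720446
Price P = sum_t PV_t = 1082.196755

Answer: Price = 1082.1968


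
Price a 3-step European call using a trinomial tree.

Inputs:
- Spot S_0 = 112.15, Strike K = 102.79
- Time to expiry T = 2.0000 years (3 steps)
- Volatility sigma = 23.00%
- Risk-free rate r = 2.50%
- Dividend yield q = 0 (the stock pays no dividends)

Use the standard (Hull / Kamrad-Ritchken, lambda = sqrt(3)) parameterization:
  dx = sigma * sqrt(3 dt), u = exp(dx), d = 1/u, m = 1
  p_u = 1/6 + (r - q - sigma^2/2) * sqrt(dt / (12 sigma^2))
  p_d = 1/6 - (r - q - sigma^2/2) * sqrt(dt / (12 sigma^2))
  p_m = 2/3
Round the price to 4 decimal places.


dt = T/N = 0.666667; dx = sigma*sqrt(3*dt) = 0.325269
u = exp(dx) = 1.384403; d = 1/u = 0.722333
p_u = 0.165181, p_m = 0.666667, p_d = 0.168153
Discount per step: exp(-r*dt) = 0.983471
Stock lattice S(k, j) with j the centered position index:
  k=0: S(0,+0) = 112.1500
  k=1: S(1,-1) = 81.0096; S(1,+0) = 112.1500; S(1,+1) = 155.2608
  k=2: S(2,-2) = 58.5159; S(2,-1) = 81.0096; S(2,+0) = 112.1500; S(2,+1) = 155.2608; S(2,+2) = 214.9436
  k=3: S(3,-3) = 42.2680; S(3,-2) = 58.5159; S(3,-1) = 81.0096; S(3,+0) = 112.1500; S(3,+1) = 155.2608; S(3,+2) = 214.9436; S(3,+3) = 297.5686
Terminal payoffs V(N, j) = max(S_T - K, 0):
  V(3,-3) = 0.000000; V(3,-2) = 0.000000; V(3,-1) = 0.000000; V(3,+0) = 9.360000; V(3,+1) = 52.470815; V(3,+2) = 112.153564; V(3,+3) = 194.778550
Backward induction: V(k, j) = exp(-r*dt) * [p_u * V(k+1, j+1) + p_m * V(k+1, j) + p_d * V(k+1, j-1)]
  V(2,-2) = exp(-r*dt) * [p_u*0.000000 + p_m*0.000000 + p_d*0.000000] = 0.000000
  V(2,-1) = exp(-r*dt) * [p_u*9.360000 + p_m*0.000000 + p_d*0.000000] = 1.520537
  V(2,+0) = exp(-r*dt) * [p_u*52.470815 + p_m*9.360000 + p_d*0.000000] = 14.660773
  V(2,+1) = exp(-r*dt) * [p_u*112.153564 + p_m*52.470815 + p_d*9.360000] = 54.169665
  V(2,+2) = exp(-r*dt) * [p_u*194.778550 + p_m*112.153564 + p_d*52.470815] = 113.852368
  V(1,-1) = exp(-r*dt) * [p_u*14.660773 + p_m*1.520537 + p_d*0.000000] = 3.378587
  V(1,+0) = exp(-r*dt) * [p_u*54.169665 + p_m*14.660773 + p_d*1.520537] = 18.663648
  V(1,+1) = exp(-r*dt) * [p_u*113.852368 + p_m*54.169665 + p_d*14.660773] = 56.436089
  V(0,+0) = exp(-r*dt) * [p_u*56.436089 + p_m*18.663648 + p_d*3.378587] = 21.963577

Answer: Price = V(0,0) = 21.9636


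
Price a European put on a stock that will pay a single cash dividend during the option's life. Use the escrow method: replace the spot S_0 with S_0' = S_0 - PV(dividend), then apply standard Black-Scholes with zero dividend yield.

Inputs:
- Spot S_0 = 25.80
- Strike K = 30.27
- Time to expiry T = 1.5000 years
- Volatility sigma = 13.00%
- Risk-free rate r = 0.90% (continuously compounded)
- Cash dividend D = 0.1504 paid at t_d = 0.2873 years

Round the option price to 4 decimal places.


PV(D) = D * exp(-r * t_d) = 0.1504 * 0.99741764 = 0.15001161
S_0' = S_0 - PV(D) = 25.8000 - 0.15001161 = 25.64998839
d1 = (ln(S_0'/K) + (r + sigma^2/2)*T) / (sigma*sqrt(T)) = -0.87578054
d2 = d1 - sigma*sqrt(T) = -1.03499737
exp(-rT) = 0.98659072
N(-d1) = 0.80942532; N(-d2) = 0.84966493
P = K * exp(-rT) * N(-d2) - S_0' * N(-d1) = 30.2700 * 0.98659072 * 0.84966493 - 25.64998839 * 0.80942532 = 4.6127

Answer: Price = 4.6127


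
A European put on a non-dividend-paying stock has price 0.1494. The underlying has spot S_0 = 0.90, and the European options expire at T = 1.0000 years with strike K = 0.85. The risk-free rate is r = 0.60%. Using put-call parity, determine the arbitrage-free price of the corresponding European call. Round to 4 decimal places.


Put-call parity: C - P = S_0 * exp(-qT) - K * exp(-rT).
S_0 * exp(-qT) = 0.9000 * 1.00000000 = 0.90000000
K * exp(-rT) = 0.8500 * 0.99401796 = 0.84491527
C = P + S*exp(-qT) - K*exp(-rT)
C = 0.1494 + 0.90000000 - 0.84491527 = 0.2045

Answer: Call price = 0.2045


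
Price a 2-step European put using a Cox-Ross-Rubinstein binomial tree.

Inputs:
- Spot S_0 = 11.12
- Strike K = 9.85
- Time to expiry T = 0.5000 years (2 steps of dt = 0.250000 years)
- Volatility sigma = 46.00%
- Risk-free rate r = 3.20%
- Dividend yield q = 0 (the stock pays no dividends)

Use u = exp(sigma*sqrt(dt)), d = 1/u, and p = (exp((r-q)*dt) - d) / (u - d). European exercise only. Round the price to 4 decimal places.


Answer: Price = V(0,0) = 0.8120

Derivation:
dt = T/N = 0.250000
u = exp(sigma*sqrt(dt)) = 1.258600; d = 1/u = 0.794534
p = (exp((r-q)*dt) - d) / (u - d) = 0.460060
Discount per step: exp(-r*dt) = 0.992032
Stock lattice S(k, i) with i counting down-moves:
  k=0: S(0,0) = 11.1200
  k=1: S(1,0) = 13.9956; S(1,1) = 8.8352
  k=2: S(2,0) = 17.6149; S(2,1) = 11.1200; S(2,2) = 7.0199
Terminal payoffs V(N, i) = max(K - S_T, 0):
  V(2,0) = 0.000000; V(2,1) = 0.000000; V(2,2) = 2.830126
Backward induction: V(k, i) = exp(-r*dt) * [p * V(k+1, i) + (1-p) * V(k+1, i+1)].
  V(1,0) = exp(-r*dt) * [p*0.000000 + (1-p)*0.000000] = 0.000000
  V(1,1) = exp(-r*dt) * [p*0.000000 + (1-p)*2.830126] = 1.515922
  V(0,0) = exp(-r*dt) * [p*0.000000 + (1-p)*1.515922] = 0.811984
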